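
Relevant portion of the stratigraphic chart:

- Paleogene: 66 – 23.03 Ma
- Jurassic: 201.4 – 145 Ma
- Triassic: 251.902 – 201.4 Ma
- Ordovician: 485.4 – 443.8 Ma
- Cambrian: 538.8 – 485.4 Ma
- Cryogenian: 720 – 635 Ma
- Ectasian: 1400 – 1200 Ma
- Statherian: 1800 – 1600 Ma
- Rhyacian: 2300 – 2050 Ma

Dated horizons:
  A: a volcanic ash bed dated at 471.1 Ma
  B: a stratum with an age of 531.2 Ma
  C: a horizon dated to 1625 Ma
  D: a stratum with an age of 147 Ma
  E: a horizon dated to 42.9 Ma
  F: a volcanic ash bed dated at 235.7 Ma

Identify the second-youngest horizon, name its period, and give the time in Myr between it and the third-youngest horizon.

D, in the Jurassic; 88.7 million years to F

Sorted youngest-first by Ma: E (42.9), D (147), F (235.7), A (471.1), B (531.2), C (1625).
The second youngest is D at 147 Ma, which lies in 201.4–145 Ma: the Jurassic.
The third youngest is F at 235.7 Ma; separation = |147 − 235.7| = 88.7 Myr.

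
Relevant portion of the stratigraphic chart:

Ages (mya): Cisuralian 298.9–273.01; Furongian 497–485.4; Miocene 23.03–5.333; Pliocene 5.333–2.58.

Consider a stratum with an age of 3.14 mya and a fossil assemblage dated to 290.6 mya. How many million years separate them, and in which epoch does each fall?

287.46 million years apart; the first in the Pliocene, the second in the Cisuralian

Elapsed time: 290.6 − 3.14 = 287.46 Myr.
3.14 Ma lies within 5.333–2.58 Ma: Pliocene.
290.6 Ma lies within 298.9–273.01 Ma: Cisuralian.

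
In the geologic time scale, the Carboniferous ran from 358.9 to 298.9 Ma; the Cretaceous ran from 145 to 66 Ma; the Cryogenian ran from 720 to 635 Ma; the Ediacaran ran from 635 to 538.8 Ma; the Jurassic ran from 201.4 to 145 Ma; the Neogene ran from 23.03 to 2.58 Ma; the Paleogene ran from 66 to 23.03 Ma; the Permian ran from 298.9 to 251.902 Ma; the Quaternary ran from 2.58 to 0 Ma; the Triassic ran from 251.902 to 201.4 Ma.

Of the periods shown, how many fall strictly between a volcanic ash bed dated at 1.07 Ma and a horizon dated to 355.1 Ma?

355.1 Ma sits inside the Carboniferous (358.9–298.9) and 1.07 Ma inside the Quaternary (2.58–0); neither of those is wholly between the two dates.
The listed periods lying completely between them are Permian, Triassic, Jurassic, Cretaceous, Paleogene, Neogene — 6 in all.

6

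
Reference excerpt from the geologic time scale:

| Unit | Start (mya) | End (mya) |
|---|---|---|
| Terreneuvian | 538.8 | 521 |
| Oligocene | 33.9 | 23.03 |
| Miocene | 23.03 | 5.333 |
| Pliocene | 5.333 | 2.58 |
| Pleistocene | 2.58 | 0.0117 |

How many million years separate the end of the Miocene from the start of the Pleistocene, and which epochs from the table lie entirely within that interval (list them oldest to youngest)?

The Miocene closes at 5.333 Ma and the Pleistocene opens at 2.58 Ma, so the interval is 5.333 − 2.58 = 2.753 Myr.
An epoch fits inside if it starts at or after 5.333 Ma and ends at or before 2.58 Ma; oldest first that gives Pliocene.

2.753 million years; Pliocene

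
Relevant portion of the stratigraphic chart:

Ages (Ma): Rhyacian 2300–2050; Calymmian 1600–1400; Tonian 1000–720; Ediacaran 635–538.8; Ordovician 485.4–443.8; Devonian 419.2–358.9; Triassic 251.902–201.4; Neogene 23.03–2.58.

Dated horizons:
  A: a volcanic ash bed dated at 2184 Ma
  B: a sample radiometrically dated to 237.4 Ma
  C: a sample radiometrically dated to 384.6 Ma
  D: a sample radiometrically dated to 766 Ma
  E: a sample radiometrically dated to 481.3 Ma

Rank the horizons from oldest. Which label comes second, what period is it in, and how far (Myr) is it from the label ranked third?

D, in the Tonian; 284.7 million years to E

Larger Ma means older, so oldest first: A 2184 > D 766 > E 481.3 > C 384.6 > B 237.4.
Counting 2 along gives D (766 Ma); the excerpt puts that inside the Tonian, 1000–720 Ma.
Next in line is E (481.3 Ma), and 766 − 481.3 = 284.7 Myr.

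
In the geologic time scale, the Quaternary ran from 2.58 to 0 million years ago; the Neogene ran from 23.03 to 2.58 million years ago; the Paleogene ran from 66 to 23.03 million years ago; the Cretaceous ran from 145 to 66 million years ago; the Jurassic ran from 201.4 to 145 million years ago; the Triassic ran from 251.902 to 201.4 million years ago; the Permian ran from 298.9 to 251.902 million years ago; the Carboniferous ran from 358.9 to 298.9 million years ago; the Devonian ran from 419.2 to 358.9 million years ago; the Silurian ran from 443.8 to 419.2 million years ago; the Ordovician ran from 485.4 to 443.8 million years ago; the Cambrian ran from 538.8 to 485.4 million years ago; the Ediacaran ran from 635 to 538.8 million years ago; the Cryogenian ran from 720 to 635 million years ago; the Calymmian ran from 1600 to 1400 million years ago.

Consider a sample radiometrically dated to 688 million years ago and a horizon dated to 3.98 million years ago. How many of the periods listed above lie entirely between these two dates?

11

688 Ma sits inside the Cryogenian (720–635) and 3.98 Ma inside the Neogene (23.03–2.58); neither of those is wholly between the two dates.
The listed periods lying completely between them are Ediacaran, Cambrian, Ordovician, Silurian, Devonian, Carboniferous, Permian, Triassic, Jurassic, Cretaceous, Paleogene — 11 in all.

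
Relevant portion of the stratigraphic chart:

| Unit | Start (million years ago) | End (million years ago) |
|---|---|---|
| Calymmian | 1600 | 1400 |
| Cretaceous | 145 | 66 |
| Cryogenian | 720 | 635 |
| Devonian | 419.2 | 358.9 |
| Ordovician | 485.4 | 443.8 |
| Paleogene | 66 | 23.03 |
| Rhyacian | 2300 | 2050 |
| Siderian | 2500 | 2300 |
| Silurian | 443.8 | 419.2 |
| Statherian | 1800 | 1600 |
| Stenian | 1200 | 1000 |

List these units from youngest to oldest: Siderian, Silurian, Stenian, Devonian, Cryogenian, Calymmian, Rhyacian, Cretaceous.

The oldest of these is Siderian (starts 2500 Ma) and the youngest is Cretaceous (ends 66 Ma).
In between, by decreasing start age: Rhyacian (2300), Calymmian (1600), Stenian (1200), Cryogenian (720), Silurian (443.8), Devonian (419.2).
Listing youngest first means reversing that sequence.

Cretaceous, Devonian, Silurian, Cryogenian, Stenian, Calymmian, Rhyacian, Siderian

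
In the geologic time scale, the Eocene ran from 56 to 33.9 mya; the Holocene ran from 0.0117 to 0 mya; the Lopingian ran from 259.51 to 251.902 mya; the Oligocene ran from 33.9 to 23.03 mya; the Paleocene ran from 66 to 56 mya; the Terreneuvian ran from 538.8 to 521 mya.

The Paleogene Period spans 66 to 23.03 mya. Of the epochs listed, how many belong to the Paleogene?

Epochs inside 66–23.03 Ma: Paleocene, Eocene, Oligocene — 3 in total.

3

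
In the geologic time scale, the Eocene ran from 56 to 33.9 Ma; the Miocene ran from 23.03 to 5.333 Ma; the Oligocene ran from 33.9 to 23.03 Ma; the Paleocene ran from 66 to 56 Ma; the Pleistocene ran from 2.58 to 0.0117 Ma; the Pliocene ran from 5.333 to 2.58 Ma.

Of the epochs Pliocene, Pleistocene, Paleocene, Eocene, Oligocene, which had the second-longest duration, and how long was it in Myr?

Oligocene, 10.87 million years

Durations: Pliocene 2.753; Pleistocene 2.5683; Paleocene 10; Eocene 22.1; Oligocene 10.87 Myr.
Sorted longest-first: Eocene (22.1), Oligocene (10.87), Paleocene (10), Pliocene (2.753), Pleistocene (2.5683).
The second longest is Oligocene at 10.87 Myr.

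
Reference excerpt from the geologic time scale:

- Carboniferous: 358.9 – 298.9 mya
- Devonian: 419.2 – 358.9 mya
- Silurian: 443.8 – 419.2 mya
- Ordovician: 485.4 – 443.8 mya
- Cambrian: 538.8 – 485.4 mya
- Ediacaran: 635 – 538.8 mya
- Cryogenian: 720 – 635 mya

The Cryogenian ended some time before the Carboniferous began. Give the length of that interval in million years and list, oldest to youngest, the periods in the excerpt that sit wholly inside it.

276.1 million years; Ediacaran, Cambrian, Ordovician, Silurian, Devonian

End of Cryogenian = 635 Ma; start of Carboniferous = 358.9 Ma.
Gap = 635 − 358.9 = 276.1 Myr.
Periods wholly inside 635–358.9 Ma: Ediacaran (635–538.8), Cambrian (538.8–485.4), Ordovician (485.4–443.8), Silurian (443.8–419.2), Devonian (419.2–358.9).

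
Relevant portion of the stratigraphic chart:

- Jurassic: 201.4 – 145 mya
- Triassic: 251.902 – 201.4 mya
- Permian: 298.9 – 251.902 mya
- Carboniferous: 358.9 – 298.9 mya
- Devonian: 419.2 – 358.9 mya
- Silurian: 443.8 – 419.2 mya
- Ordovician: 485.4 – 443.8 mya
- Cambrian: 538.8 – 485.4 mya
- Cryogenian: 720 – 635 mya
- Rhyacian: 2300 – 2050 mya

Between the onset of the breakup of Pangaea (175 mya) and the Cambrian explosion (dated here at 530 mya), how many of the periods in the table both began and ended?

6

530 Ma sits inside the Cambrian (538.8–485.4) and 175 Ma inside the Jurassic (201.4–145); neither of those is wholly between the two dates.
The listed periods lying completely between them are Ordovician, Silurian, Devonian, Carboniferous, Permian, Triassic — 6 in all.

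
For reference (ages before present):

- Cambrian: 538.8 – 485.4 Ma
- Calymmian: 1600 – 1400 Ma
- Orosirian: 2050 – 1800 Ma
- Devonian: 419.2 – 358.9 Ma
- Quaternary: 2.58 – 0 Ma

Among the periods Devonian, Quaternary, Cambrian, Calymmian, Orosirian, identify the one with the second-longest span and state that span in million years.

Calymmian, 200 million years

Start − end for each: Devonian 419.2 − 358.9 = 60.3; Quaternary 2.58 − 0 = 2.58; Cambrian 538.8 − 485.4 = 53.4; Calymmian 1600 − 1400 = 200; Orosirian 2050 − 1800 = 250.
Ranking these from longest: Orosirian > Calymmian > Devonian > Cambrian > Quaternary.
Position 2 in that ranking is Calymmian, which lasted 200 Myr.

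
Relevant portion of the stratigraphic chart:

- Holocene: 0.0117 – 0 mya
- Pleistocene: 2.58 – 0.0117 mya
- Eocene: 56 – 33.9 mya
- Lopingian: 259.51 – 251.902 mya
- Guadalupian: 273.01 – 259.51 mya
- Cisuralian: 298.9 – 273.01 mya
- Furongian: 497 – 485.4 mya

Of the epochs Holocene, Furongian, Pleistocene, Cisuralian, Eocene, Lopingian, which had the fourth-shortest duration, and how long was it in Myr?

Durations: Holocene 0.0117; Furongian 11.6; Pleistocene 2.5683; Cisuralian 25.89; Eocene 22.1; Lopingian 7.608 Myr.
Sorted shortest-first: Holocene (0.0117), Pleistocene (2.5683), Lopingian (7.608), Furongian (11.6), Eocene (22.1), Cisuralian (25.89).
The fourth shortest is Furongian at 11.6 Myr.

Furongian, 11.6 million years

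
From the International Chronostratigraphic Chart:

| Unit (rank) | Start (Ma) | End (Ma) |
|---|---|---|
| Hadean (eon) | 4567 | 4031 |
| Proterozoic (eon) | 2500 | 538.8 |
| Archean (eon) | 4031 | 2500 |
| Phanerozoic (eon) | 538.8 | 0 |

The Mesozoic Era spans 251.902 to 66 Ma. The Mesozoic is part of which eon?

Phanerozoic

The Mesozoic (251.902–66 Ma) lies entirely within 538.8–0 Ma, the Phanerozoic Eon.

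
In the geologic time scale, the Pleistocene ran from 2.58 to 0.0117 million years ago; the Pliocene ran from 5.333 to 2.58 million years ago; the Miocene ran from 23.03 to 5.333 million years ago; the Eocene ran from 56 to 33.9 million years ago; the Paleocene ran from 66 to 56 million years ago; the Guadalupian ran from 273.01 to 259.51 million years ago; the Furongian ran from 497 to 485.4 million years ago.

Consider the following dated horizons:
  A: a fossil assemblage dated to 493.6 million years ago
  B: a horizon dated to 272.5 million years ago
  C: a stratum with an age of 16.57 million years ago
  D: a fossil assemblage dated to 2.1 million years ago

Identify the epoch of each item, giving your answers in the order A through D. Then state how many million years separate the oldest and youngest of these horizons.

Match each age against the start–end ranges in the excerpt: A = 493.6 Ma → Furongian (497–485.4); B = 272.5 Ma → Guadalupian (273.01–259.51); C = 16.57 Ma → Miocene (23.03–5.333); D = 2.1 Ma → Pleistocene (2.58–0.0117).
The largest age is 493.6 Ma and the smallest is 2.1 Ma; their difference is 491.5 Myr.

A — Furongian; B — Guadalupian; C — Miocene; D — Pleistocene; span 491.5 million years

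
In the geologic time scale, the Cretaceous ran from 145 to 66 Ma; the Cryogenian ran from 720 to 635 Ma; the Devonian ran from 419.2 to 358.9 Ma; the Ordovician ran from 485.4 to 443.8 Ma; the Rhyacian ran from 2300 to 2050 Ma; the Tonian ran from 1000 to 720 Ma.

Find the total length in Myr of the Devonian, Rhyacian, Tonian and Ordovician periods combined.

631.9 million years

Each duration: Devonian = 60.3; Rhyacian = 250; Tonian = 280; Ordovician = 41.6.
Sum: 60.3 + 250 + 280 + 41.6 = 631.9 Myr.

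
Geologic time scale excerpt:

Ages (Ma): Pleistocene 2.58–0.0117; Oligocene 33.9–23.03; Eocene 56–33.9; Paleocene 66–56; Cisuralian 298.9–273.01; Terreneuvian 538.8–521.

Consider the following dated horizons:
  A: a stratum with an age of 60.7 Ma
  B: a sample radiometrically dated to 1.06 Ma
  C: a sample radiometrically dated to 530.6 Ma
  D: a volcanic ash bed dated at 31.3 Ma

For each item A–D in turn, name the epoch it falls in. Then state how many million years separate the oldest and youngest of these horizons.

A — Paleocene; B — Pleistocene; C — Terreneuvian; D — Oligocene; span 529.54 million years

Match each age against the start–end ranges in the excerpt: A = 60.7 Ma → Paleocene (66–56); B = 1.06 Ma → Pleistocene (2.58–0.0117); C = 530.6 Ma → Terreneuvian (538.8–521); D = 31.3 Ma → Oligocene (33.9–23.03).
The largest age is 530.6 Ma and the smallest is 1.06 Ma; their difference is 529.54 Myr.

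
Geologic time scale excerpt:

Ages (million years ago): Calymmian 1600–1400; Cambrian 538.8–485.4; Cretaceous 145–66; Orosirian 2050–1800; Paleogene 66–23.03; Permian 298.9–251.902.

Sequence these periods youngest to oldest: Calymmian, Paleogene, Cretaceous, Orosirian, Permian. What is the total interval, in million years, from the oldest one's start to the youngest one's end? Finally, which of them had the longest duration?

Paleogene → Cretaceous → Permian → Calymmian → Orosirian; total span 2026.97 Myr; longest is Orosirian

Start ages (Ma): Orosirian 2050, Calymmian 1600, Permian 298.9, Cretaceous 145, Paleogene 66.
Ordered youngest to oldest: Paleogene, Cretaceous, Permian, Calymmian, Orosirian.
Span = 2050 − 23.03 = 2026.97 Myr.
Durations: Orosirian 250, Cretaceous 79, Permian 46.998, Paleogene 42.97, Calymmian 200 → longest is Orosirian (250 Myr).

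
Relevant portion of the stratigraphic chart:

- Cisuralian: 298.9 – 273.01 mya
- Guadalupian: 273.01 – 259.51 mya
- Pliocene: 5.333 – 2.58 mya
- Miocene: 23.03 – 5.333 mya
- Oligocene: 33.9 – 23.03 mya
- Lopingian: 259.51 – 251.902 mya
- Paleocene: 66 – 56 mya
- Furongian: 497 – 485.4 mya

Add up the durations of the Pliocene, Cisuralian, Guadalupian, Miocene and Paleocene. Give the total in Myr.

69.84 million years

Each duration: Pliocene = 2.753; Cisuralian = 25.89; Guadalupian = 13.5; Miocene = 17.697; Paleocene = 10.
Sum: 2.753 + 25.89 + 13.5 + 17.697 + 10 = 69.84 Myr.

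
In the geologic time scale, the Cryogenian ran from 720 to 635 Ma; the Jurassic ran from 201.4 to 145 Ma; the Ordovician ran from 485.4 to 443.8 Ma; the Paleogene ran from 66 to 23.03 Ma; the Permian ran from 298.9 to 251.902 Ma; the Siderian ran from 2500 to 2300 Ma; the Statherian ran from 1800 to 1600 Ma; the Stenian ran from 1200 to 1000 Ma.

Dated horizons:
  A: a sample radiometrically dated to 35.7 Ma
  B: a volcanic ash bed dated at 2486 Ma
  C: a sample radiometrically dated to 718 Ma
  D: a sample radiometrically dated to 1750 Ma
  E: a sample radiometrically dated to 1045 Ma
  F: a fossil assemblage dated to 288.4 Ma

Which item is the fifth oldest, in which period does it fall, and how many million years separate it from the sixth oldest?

F, in the Permian; 252.7 million years to A

Larger Ma means older, so oldest first: B 2486 > D 1750 > E 1045 > C 718 > F 288.4 > A 35.7.
Counting 5 along gives F (288.4 Ma); the excerpt puts that inside the Permian, 298.9–251.902 Ma.
Next in line is A (35.7 Ma), and 288.4 − 35.7 = 252.7 Myr.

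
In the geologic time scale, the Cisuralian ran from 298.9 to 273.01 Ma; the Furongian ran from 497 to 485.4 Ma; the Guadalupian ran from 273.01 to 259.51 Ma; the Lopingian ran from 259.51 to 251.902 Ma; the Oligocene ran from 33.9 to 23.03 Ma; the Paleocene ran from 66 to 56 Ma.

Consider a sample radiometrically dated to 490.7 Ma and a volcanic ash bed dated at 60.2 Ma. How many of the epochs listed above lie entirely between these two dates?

490.7 Ma sits inside the Furongian (497–485.4) and 60.2 Ma inside the Paleocene (66–56); neither of those is wholly between the two dates.
The listed epochs lying completely between them are Cisuralian, Guadalupian, Lopingian — 3 in all.

3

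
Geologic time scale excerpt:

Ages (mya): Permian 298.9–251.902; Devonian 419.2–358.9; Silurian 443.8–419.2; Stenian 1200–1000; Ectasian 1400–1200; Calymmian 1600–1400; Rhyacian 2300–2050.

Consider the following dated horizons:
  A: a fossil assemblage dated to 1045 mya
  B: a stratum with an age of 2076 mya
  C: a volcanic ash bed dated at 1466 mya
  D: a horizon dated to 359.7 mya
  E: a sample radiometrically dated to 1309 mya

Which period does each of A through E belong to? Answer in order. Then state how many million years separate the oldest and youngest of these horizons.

A: 1045 Ma lies in 1200–1000 Ma, so Stenian.
B: 2076 Ma lies in 2300–2050 Ma, so Rhyacian.
C: 1466 Ma lies in 1600–1400 Ma, so Calymmian.
D: 359.7 Ma lies in 419.2–358.9 Ma, so Devonian.
E: 1309 Ma lies in 1400–1200 Ma, so Ectasian.
Oldest = 2076 Ma, youngest = 359.7 Ma → span 1716.3 Myr.

A — Stenian; B — Rhyacian; C — Calymmian; D — Devonian; E — Ectasian; span 1716.3 million years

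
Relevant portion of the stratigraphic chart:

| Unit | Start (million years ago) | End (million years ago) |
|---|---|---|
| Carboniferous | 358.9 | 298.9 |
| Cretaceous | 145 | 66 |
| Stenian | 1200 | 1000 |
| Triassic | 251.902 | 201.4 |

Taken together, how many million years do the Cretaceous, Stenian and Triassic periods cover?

329.502 million years

Each duration: Cretaceous = 79; Stenian = 200; Triassic = 50.502.
Sum: 79 + 200 + 50.502 = 329.502 Myr.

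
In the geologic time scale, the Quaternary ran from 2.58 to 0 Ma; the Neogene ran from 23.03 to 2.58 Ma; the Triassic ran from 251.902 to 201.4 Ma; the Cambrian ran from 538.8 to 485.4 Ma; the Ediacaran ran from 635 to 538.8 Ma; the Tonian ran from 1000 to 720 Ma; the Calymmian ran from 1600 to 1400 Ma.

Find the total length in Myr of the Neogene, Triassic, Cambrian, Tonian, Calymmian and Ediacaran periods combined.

700.552 million years

Each duration: Neogene = 20.45; Triassic = 50.502; Cambrian = 53.4; Tonian = 280; Calymmian = 200; Ediacaran = 96.2.
Sum: 20.45 + 50.502 + 53.4 + 280 + 200 + 96.2 = 700.552 Myr.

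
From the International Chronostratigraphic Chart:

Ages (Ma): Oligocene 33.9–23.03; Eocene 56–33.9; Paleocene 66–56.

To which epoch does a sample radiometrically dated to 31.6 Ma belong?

31.6 Ma lies between 33.9 and 23.03 Ma, so it falls in the Oligocene.

Oligocene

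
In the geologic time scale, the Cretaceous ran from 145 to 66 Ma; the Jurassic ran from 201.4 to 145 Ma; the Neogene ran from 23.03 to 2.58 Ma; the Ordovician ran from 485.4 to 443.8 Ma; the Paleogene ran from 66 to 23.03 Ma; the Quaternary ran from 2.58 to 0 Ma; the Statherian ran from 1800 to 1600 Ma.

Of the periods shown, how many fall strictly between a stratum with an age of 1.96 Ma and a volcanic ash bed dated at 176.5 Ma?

The older date is 176.5 Ma and the younger is 1.96 Ma.
Periods with start < 176.5 and end > 1.96 Ma: Cretaceous (145–66), Paleogene (66–23.03), Neogene (23.03–2.58).
That is 3 complete periods.

3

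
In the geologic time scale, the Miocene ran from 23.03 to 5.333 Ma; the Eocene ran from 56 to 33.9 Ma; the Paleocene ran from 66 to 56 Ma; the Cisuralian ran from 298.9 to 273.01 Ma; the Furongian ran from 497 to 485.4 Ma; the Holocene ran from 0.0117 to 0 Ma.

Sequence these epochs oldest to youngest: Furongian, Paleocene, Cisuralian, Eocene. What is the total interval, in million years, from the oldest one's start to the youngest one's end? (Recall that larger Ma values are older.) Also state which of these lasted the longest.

Start ages (Ma): Furongian 497, Cisuralian 298.9, Paleocene 66, Eocene 56.
Ordered oldest to youngest: Furongian, Cisuralian, Paleocene, Eocene.
Span = 497 − 33.9 = 463.1 Myr.
Durations: Eocene 22.1, Paleocene 10, Cisuralian 25.89, Furongian 11.6 → longest is Cisuralian (25.89 Myr).

Furongian, Cisuralian, Paleocene, Eocene; total span 463.1 Myr; longest is Cisuralian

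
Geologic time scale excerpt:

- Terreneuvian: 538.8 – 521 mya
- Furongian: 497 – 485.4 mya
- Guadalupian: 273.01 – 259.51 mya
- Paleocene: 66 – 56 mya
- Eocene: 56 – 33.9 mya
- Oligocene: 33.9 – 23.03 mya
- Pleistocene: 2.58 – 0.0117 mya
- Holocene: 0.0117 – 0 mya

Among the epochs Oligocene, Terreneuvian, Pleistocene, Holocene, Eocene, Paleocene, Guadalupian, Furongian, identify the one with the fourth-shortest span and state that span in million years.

Start − end for each: Oligocene 33.9 − 23.03 = 10.87; Terreneuvian 538.8 − 521 = 17.8; Pleistocene 2.58 − 0.0117 = 2.5683; Holocene 0.0117 − 0 = 0.0117; Eocene 56 − 33.9 = 22.1; Paleocene 66 − 56 = 10; Guadalupian 273.01 − 259.51 = 13.5; Furongian 497 − 485.4 = 11.6.
Ranking these from shortest: Holocene < Pleistocene < Paleocene < Oligocene < Furongian < Guadalupian < Terreneuvian < Eocene.
Position 4 in that ranking is Oligocene, which lasted 10.87 Myr.

Oligocene, 10.87 million years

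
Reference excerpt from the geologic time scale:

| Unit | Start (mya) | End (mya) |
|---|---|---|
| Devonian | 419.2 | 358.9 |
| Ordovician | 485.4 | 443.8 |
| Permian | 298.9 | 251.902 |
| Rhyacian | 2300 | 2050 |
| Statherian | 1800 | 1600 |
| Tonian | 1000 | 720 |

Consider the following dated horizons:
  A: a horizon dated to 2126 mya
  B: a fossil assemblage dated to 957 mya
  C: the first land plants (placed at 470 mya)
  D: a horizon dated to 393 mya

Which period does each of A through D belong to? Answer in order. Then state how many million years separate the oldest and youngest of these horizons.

A — Rhyacian; B — Tonian; C — Ordovician; D — Devonian; span 1733 million years

Match each age against the start–end ranges in the excerpt: A = 2126 Ma → Rhyacian (2300–2050); B = 957 Ma → Tonian (1000–720); C = 470 Ma → Ordovician (485.4–443.8); D = 393 Ma → Devonian (419.2–358.9).
The largest age is 2126 Ma and the smallest is 393 Ma; their difference is 1733 Myr.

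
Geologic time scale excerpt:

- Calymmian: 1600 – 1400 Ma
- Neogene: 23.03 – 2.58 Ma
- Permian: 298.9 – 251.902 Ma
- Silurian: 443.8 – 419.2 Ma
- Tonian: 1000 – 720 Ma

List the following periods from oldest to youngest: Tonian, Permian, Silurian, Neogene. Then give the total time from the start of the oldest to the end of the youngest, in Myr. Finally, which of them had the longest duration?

Start ages (Ma): Tonian 1000, Silurian 443.8, Permian 298.9, Neogene 23.03.
Ordered oldest to youngest: Tonian, Silurian, Permian, Neogene.
Span = 1000 − 2.58 = 997.42 Myr.
Durations: Neogene 20.45, Tonian 280, Permian 46.998, Silurian 24.6 → longest is Tonian (280 Myr).

Tonian, Silurian, Permian, Neogene; total span 997.42 Myr; longest is Tonian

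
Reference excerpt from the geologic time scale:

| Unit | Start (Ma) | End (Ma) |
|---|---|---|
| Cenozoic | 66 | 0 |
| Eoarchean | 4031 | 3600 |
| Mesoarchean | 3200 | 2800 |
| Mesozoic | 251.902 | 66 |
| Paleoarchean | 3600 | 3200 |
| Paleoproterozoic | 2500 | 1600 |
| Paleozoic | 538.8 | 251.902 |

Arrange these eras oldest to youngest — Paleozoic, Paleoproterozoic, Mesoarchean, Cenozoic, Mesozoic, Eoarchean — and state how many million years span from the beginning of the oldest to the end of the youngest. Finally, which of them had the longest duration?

Start ages (Ma): Eoarchean 4031, Mesoarchean 3200, Paleoproterozoic 2500, Paleozoic 538.8, Mesozoic 251.902, Cenozoic 66.
Ordered oldest to youngest: Eoarchean, Mesoarchean, Paleoproterozoic, Paleozoic, Mesozoic, Cenozoic.
Span = 4031 − 0 = 4031 Myr.
Durations: Mesoarchean 400, Mesozoic 185.902, Paleoproterozoic 900, Paleozoic 286.898, Cenozoic 66, Eoarchean 431 → longest is Paleoproterozoic (900 Myr).

Eoarchean, Mesoarchean, Paleoproterozoic, Paleozoic, Mesozoic, Cenozoic; total span 4031 Myr; longest is Paleoproterozoic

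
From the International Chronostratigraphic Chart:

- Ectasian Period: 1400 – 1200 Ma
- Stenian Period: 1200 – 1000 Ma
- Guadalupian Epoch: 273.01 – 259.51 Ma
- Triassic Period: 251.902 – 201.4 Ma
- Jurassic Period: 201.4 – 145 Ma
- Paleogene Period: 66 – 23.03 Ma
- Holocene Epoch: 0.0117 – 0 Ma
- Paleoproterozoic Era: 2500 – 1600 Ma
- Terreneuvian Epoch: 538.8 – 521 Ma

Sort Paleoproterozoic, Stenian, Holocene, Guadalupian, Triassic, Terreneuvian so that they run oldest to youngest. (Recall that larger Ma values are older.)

Paleoproterozoic, Stenian, Terreneuvian, Guadalupian, Triassic, Holocene

Sorting by start age (descending Ma, since larger Ma = older): Paleoproterozoic began 2500, Stenian began 1200, Terreneuvian began 538.8, Guadalupian began 273.01, Triassic began 251.902, Holocene began 0.0117.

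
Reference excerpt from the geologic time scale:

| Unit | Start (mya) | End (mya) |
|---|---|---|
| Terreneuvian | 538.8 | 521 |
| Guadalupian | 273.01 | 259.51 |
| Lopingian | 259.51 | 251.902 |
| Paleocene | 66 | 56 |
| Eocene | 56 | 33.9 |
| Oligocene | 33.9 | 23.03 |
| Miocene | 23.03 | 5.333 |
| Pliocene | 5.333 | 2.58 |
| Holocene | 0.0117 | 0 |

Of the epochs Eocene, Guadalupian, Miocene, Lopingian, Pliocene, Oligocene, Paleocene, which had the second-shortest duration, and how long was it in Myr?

Lopingian, 7.608 million years

Durations: Eocene 22.1; Guadalupian 13.5; Miocene 17.697; Lopingian 7.608; Pliocene 2.753; Oligocene 10.87; Paleocene 10 Myr.
Sorted shortest-first: Pliocene (2.753), Lopingian (7.608), Paleocene (10), Oligocene (10.87), Guadalupian (13.5), Miocene (17.697), Eocene (22.1).
The second shortest is Lopingian at 7.608 Myr.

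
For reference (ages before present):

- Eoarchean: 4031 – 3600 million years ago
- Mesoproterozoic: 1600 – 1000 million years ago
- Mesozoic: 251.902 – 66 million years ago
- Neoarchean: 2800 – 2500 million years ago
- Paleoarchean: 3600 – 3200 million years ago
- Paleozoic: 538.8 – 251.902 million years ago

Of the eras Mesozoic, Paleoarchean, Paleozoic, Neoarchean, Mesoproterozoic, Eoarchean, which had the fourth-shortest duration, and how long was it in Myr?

Paleoarchean, 400 million years

Durations: Mesozoic 185.902; Paleoarchean 400; Paleozoic 286.898; Neoarchean 300; Mesoproterozoic 600; Eoarchean 431 Myr.
Sorted shortest-first: Mesozoic (185.902), Paleozoic (286.898), Neoarchean (300), Paleoarchean (400), Eoarchean (431), Mesoproterozoic (600).
The fourth shortest is Paleoarchean at 400 Myr.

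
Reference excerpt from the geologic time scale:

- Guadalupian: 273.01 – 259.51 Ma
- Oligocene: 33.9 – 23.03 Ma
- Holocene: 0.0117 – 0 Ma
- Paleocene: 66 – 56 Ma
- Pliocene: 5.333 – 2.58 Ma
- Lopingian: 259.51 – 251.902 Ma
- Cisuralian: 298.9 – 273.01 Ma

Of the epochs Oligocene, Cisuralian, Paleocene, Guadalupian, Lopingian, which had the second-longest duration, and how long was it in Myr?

Start − end for each: Oligocene 33.9 − 23.03 = 10.87; Cisuralian 298.9 − 273.01 = 25.89; Paleocene 66 − 56 = 10; Guadalupian 273.01 − 259.51 = 13.5; Lopingian 259.51 − 251.902 = 7.608.
Ranking these from longest: Cisuralian > Guadalupian > Oligocene > Paleocene > Lopingian.
Position 2 in that ranking is Guadalupian, which lasted 13.5 Myr.

Guadalupian, 13.5 million years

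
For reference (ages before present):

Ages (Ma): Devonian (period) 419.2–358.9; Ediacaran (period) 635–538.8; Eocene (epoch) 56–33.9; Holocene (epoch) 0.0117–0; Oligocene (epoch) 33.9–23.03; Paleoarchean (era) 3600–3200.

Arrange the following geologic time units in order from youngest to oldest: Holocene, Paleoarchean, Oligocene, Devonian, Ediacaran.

Holocene, then Oligocene, then Devonian, then Ediacaran, then Paleoarchean

The oldest of these is Paleoarchean (starts 3600 Ma) and the youngest is Holocene (ends 0 Ma).
In between, by decreasing start age: Ediacaran (635), Devonian (419.2), Oligocene (33.9).
Listing youngest first means reversing that sequence.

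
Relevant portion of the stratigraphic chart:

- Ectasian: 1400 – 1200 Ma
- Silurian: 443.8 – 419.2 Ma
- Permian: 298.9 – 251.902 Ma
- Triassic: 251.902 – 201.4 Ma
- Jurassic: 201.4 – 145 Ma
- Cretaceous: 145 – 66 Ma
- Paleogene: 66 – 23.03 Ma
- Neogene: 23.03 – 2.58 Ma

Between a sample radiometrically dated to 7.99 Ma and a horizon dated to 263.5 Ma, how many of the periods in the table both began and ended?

4

The older date is 263.5 Ma and the younger is 7.99 Ma.
Periods with start < 263.5 and end > 7.99 Ma: Triassic (251.902–201.4), Jurassic (201.4–145), Cretaceous (145–66), Paleogene (66–23.03).
That is 4 complete periods.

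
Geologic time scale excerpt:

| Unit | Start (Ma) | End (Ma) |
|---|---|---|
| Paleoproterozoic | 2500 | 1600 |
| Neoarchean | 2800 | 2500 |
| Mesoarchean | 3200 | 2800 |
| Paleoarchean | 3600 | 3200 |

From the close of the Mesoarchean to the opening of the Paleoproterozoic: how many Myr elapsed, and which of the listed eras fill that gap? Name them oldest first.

300 million years; Neoarchean

The Mesoarchean closes at 2800 Ma and the Paleoproterozoic opens at 2500 Ma, so the interval is 2800 − 2500 = 300 Myr.
An era fits inside if it starts at or after 2800 Ma and ends at or before 2500 Ma; oldest first that gives Neoarchean.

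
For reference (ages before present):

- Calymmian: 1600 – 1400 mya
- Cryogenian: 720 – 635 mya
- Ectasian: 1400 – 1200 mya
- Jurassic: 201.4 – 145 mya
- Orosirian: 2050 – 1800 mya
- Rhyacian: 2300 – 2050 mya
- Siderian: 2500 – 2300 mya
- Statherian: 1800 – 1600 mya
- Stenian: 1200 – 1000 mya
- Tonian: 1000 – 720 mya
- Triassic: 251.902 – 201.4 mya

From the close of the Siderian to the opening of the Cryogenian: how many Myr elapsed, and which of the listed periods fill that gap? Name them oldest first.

1580 million years; Rhyacian, Orosirian, Statherian, Calymmian, Ectasian, Stenian, Tonian

The Siderian closes at 2300 Ma and the Cryogenian opens at 720 Ma, so the interval is 2300 − 720 = 1580 Myr.
A period fits inside if it starts at or after 2300 Ma and ends at or before 720 Ma; oldest first that gives Rhyacian, Orosirian, Statherian, Calymmian, Ectasian, Stenian, Tonian.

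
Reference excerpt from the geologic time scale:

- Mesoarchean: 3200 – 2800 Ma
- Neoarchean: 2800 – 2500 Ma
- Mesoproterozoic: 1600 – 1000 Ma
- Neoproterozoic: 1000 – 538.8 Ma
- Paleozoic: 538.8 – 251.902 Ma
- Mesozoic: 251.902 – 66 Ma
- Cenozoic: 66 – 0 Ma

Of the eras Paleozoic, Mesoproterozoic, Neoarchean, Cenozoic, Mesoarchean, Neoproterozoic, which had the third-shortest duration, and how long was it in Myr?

Start − end for each: Paleozoic 538.8 − 251.902 = 286.898; Mesoproterozoic 1600 − 1000 = 600; Neoarchean 2800 − 2500 = 300; Cenozoic 66 − 0 = 66; Mesoarchean 3200 − 2800 = 400; Neoproterozoic 1000 − 538.8 = 461.2.
Ranking these from shortest: Cenozoic < Paleozoic < Neoarchean < Mesoarchean < Neoproterozoic < Mesoproterozoic.
Position 3 in that ranking is Neoarchean, which lasted 300 Myr.

Neoarchean, 300 million years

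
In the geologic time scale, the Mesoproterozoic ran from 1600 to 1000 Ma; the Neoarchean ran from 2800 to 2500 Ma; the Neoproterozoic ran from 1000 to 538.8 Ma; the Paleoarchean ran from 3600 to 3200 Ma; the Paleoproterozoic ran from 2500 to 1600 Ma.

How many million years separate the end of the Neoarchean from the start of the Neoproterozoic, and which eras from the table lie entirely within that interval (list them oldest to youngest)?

End of Neoarchean = 2500 Ma; start of Neoproterozoic = 1000 Ma.
Gap = 2500 − 1000 = 1500 Myr.
Eras wholly inside 2500–1000 Ma: Paleoproterozoic (2500–1600), Mesoproterozoic (1600–1000).

1500 million years; Paleoproterozoic, Mesoproterozoic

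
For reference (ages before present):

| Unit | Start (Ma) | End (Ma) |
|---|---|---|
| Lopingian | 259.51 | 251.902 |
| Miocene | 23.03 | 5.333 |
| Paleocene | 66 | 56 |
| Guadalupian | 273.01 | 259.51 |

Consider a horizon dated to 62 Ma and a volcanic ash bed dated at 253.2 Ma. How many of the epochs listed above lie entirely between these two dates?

0

Checking each listed span, none has both start < 253.2 Ma and end > 62 Ma — every epoch straddles one of the two dates or lies outside them — so the count is 0.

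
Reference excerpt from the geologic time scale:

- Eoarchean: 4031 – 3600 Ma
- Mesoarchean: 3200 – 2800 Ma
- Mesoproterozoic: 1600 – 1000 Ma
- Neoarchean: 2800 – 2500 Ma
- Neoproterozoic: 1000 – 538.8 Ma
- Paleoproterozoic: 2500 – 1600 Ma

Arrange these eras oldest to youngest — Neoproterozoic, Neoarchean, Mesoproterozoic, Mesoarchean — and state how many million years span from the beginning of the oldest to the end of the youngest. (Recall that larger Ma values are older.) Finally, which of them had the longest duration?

Mesoarchean → Neoarchean → Mesoproterozoic → Neoproterozoic; total span 2661.2 Myr; longest is Mesoproterozoic

Start ages (Ma): Mesoarchean 3200, Neoarchean 2800, Mesoproterozoic 1600, Neoproterozoic 1000.
Ordered oldest to youngest: Mesoarchean, Neoarchean, Mesoproterozoic, Neoproterozoic.
Span = 3200 − 538.8 = 2661.2 Myr.
Durations: Neoarchean 300, Neoproterozoic 461.2, Mesoproterozoic 600, Mesoarchean 400 → longest is Mesoproterozoic (600 Myr).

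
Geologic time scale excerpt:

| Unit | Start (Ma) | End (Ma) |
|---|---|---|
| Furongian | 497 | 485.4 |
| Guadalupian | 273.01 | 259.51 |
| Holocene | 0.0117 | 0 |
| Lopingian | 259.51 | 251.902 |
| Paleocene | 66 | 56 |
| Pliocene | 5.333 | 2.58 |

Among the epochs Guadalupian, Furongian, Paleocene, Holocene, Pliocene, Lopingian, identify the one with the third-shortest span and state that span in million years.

Durations: Guadalupian 13.5; Furongian 11.6; Paleocene 10; Holocene 0.0117; Pliocene 2.753; Lopingian 7.608 Myr.
Sorted shortest-first: Holocene (0.0117), Pliocene (2.753), Lopingian (7.608), Paleocene (10), Furongian (11.6), Guadalupian (13.5).
The third shortest is Lopingian at 7.608 Myr.

Lopingian, 7.608 million years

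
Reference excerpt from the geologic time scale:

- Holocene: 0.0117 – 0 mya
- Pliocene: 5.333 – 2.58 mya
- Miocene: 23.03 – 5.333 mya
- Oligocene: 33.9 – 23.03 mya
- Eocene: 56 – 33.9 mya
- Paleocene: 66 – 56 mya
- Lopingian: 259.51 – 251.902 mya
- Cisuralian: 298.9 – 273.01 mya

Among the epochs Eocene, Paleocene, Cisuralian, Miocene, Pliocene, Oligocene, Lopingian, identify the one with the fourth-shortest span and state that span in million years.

Oligocene, 10.87 million years

Durations: Eocene 22.1; Paleocene 10; Cisuralian 25.89; Miocene 17.697; Pliocene 2.753; Oligocene 10.87; Lopingian 7.608 Myr.
Sorted shortest-first: Pliocene (2.753), Lopingian (7.608), Paleocene (10), Oligocene (10.87), Miocene (17.697), Eocene (22.1), Cisuralian (25.89).
The fourth shortest is Oligocene at 10.87 Myr.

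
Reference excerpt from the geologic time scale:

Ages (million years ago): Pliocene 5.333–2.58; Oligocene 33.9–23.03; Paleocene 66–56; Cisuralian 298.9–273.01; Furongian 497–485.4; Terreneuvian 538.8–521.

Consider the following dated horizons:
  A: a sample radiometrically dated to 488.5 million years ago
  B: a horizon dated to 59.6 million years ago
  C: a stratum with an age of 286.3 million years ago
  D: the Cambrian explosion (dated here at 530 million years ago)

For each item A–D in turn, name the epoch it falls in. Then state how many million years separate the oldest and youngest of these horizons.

A — Furongian; B — Paleocene; C — Cisuralian; D — Terreneuvian; span 470.4 million years

A: 488.5 Ma lies in 497–485.4 Ma, so Furongian.
B: 59.6 Ma lies in 66–56 Ma, so Paleocene.
C: 286.3 Ma lies in 298.9–273.01 Ma, so Cisuralian.
D: 530 Ma lies in 538.8–521 Ma, so Terreneuvian.
Oldest = 530 Ma, youngest = 59.6 Ma → span 470.4 Myr.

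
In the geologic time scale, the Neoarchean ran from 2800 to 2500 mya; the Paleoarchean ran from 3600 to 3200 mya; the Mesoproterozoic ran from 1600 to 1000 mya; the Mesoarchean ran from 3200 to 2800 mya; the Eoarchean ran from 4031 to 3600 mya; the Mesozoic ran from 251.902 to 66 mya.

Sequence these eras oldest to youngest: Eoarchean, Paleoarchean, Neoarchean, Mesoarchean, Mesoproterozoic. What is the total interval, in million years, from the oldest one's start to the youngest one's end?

From the excerpt: Eoarchean 4031–3600; Paleoarchean 3600–3200; Neoarchean 2800–2500; Mesoarchean 3200–2800; Mesoproterozoic 1600–1000 (Ma).
Larger Ma is earlier, so the oldest is Eoarchean and the youngest is Mesoproterozoic; oldest to youngest: Eoarchean, Paleoarchean, Mesoarchean, Neoarchean, Mesoproterozoic.
Oldest start 4031 minus youngest end 1000 gives 3031 Myr overall.

Eoarchean, Paleoarchean, Mesoarchean, Neoarchean, Mesoproterozoic; total span 3031 Myr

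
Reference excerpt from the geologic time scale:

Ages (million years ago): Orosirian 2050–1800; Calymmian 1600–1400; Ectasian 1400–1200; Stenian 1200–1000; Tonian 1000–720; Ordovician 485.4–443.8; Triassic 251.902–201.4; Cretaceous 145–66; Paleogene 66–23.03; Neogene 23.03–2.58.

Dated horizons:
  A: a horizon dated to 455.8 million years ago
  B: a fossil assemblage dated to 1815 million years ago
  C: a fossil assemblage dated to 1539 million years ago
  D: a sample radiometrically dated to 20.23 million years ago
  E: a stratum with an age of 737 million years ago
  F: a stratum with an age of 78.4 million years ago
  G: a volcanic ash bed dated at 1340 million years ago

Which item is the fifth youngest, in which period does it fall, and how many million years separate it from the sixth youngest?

Sorted youngest-first by Ma: D (20.23), F (78.4), A (455.8), E (737), G (1340), C (1539), B (1815).
The fifth youngest is G at 1340 Ma, which lies in 1400–1200 Ma: the Ectasian.
The sixth youngest is C at 1539 Ma; separation = |1340 − 1539| = 199 Myr.

G, in the Ectasian; 199 million years to C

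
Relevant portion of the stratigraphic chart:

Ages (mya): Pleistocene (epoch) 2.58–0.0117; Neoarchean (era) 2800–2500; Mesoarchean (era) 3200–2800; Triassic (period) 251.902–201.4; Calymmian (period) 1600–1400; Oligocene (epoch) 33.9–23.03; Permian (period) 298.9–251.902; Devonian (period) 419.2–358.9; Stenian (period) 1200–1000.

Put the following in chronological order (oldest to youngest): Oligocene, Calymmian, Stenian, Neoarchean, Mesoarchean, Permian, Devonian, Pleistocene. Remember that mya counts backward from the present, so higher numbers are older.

The oldest of these is Mesoarchean (starts 3200 Ma) and the youngest is Pleistocene (ends 0.0117 Ma).
In between, by decreasing start age: Neoarchean (2800), Calymmian (1600), Stenian (1200), Devonian (419.2), Permian (298.9), Oligocene (33.9).

Mesoarchean, then Neoarchean, then Calymmian, then Stenian, then Devonian, then Permian, then Oligocene, then Pleistocene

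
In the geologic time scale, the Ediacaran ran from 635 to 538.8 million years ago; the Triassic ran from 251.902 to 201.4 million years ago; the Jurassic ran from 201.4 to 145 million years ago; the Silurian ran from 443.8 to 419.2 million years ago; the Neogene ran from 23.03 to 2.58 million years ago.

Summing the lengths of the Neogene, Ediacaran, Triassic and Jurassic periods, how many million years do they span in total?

223.552 million years

Duration is start − end for each: (23.03 − 2.58) + (635 − 538.8) + (251.902 − 201.4) + (201.4 − 145).
That is 20.45 + 96.2 + 50.502 + 56.4, which totals 223.552 million years.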